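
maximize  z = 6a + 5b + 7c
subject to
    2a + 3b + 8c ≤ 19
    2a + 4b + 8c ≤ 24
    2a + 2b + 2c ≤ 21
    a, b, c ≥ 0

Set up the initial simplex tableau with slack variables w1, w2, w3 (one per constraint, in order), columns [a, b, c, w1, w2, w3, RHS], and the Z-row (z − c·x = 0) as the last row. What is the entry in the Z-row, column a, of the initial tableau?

-6

The Z-row carries the negated objective coefficients: the a entry is -6.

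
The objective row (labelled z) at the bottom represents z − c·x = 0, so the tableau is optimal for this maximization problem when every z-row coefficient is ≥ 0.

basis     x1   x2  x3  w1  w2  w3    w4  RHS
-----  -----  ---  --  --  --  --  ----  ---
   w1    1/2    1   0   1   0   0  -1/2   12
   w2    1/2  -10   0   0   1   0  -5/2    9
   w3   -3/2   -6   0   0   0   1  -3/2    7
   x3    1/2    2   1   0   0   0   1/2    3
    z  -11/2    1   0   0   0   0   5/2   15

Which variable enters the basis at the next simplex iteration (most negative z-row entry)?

Negative z-row entries: x1: -11/2.
The most negative is -11/2 in column x1, so x1 enters.

x1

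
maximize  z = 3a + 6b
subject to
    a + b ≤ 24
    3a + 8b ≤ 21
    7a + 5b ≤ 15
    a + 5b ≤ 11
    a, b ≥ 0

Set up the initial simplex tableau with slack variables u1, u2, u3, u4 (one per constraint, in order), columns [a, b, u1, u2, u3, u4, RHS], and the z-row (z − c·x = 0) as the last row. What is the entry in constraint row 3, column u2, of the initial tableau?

Slack u2 belongs to constraint 2; its column is the unit vector e_2, so the entry in row 3 is 0.

0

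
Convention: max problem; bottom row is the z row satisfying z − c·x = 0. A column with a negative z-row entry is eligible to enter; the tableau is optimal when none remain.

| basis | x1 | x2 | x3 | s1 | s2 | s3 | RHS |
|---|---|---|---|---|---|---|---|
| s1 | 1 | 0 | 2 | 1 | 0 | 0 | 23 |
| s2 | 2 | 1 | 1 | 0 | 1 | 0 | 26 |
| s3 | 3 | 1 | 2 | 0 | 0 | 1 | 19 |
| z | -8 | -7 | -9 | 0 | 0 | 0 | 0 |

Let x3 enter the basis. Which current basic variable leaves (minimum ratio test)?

s3

Column x3 entries and ratios — s1: 23/2 = 23/2; s2: 26/1 = 26; s3: 19/2 = 19/2.
Smallest ratio is 19/2 in the row of s3, so s3 leaves.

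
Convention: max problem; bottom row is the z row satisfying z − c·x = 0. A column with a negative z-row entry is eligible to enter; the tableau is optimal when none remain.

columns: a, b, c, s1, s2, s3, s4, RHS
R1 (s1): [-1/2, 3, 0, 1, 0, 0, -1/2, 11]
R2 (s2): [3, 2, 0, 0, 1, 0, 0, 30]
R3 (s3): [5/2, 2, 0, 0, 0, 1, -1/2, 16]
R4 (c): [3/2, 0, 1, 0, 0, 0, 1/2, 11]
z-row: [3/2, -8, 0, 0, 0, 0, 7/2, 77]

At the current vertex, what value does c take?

c is basic (row 4); its value is the RHS of that row, 11.

11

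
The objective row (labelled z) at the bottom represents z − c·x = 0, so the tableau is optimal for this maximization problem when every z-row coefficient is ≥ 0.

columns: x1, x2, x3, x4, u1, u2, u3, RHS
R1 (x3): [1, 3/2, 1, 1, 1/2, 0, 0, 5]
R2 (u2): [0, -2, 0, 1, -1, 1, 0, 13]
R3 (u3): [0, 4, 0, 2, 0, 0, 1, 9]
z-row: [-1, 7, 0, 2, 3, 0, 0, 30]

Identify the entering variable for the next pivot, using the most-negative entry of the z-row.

Negative z-row entries: x1: -1.
The most negative is -1 in column x1, so x1 enters.

x1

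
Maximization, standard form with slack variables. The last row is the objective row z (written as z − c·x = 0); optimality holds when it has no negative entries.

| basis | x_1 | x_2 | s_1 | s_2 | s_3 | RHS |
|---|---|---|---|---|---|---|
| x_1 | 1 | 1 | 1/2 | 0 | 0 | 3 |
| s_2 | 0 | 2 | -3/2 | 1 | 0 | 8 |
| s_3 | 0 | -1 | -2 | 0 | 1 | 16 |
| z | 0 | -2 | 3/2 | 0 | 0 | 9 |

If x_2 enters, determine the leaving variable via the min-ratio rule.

Column x_2 entries and ratios — x_1: 3/1 = 3; s_2: 8/2 = 4; s_3: -1 ≤ 0, skip.
Smallest ratio is 3 in the row of x_1, so x_1 leaves.

x_1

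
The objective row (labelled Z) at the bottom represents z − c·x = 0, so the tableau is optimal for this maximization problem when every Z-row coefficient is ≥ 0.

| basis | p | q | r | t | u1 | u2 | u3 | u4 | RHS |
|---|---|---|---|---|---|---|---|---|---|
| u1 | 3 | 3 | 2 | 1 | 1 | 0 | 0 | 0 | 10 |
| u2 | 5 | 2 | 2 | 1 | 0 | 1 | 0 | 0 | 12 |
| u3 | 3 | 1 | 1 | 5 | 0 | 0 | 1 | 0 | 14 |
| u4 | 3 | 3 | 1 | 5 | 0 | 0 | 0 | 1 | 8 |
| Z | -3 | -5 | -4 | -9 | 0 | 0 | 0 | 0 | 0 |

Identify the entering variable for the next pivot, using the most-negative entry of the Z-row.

Negative Z-row entries: p: -3, q: -5, r: -4, t: -9.
The most negative is -9 in column t, so t enters.

t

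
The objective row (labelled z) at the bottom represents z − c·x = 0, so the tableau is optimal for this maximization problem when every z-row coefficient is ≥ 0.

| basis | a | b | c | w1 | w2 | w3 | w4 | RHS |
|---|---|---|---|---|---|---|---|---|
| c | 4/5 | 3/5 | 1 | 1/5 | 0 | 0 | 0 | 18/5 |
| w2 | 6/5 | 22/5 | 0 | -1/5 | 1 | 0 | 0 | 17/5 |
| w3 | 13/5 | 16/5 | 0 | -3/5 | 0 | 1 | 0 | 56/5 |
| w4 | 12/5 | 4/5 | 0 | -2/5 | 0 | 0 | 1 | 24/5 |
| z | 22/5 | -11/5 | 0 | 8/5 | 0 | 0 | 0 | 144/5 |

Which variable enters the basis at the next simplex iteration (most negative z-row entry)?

Negative z-row entries: b: -11/5.
The most negative is -11/5 in column b, so b enters.

b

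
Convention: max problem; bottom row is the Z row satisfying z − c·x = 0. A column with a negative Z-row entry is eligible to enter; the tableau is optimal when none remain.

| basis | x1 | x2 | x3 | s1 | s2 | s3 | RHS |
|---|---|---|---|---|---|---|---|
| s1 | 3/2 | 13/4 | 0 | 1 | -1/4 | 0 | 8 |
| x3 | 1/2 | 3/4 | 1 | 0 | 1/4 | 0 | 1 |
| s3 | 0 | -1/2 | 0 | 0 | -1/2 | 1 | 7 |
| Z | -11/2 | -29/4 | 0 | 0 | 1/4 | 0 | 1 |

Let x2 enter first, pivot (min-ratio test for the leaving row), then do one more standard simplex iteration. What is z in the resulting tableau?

Ratio test on column x2 — row 1: 8/(13/4) = 32/13; row 2: 1/(3/4) = 4/3; row 3: entry -1/2 ≤ 0. Minimum is 4/3 at row 2 (x3 leaves); pivot element 3/4.
Pivot on row 2; the Z-row RHS becomes 1 − (-29/4)·(4/3) = 32/3.
Next entering variable (most negative Z-row entry -2/3): x1.
Ratio test on column x1 — row 1: entry -2/3 ≤ 0; row 2: (4/3)/(2/3) = 2; row 3: (23/3)/(1/3) = 23. Minimum is 2 at row 2 (x2 leaves); pivot element 2/3.
After the second pivot the Z-row RHS is 32/3 − (-2/3)·2 = 12.

12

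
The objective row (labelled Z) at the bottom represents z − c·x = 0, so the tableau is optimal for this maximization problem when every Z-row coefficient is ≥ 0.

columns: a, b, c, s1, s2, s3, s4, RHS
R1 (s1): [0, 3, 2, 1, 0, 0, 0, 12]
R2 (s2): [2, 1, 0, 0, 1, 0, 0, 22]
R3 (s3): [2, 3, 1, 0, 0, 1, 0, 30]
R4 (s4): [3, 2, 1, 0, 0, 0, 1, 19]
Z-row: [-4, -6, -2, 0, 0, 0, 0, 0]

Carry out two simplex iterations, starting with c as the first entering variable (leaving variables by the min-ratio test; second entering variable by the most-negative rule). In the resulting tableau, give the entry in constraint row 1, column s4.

0

Ratio test on column c — row 1: 12/2 = 6; row 2: entry 0 ≤ 0; row 3: 30/1 = 30; row 4: 19/1 = 19. Minimum is 6 at row 1 (s1 leaves); pivot element 2.
Divide row 1 by 2; eliminate column c from the other rows.
Second iteration: most negative Z-row entry is -4 in column a, so a enters.
Ratio test on column a — row 1: entry 0 ≤ 0; row 2: 22/2 = 11; row 3: 24/2 = 12; row 4: 13/3 = 13/3. Minimum is 13/3 at row 4 (s4 leaves); pivot element 3.
Divide row 4 by 3; eliminate column a from the other rows.
After both pivots, the entry at constraint row 1, column s4 is 0.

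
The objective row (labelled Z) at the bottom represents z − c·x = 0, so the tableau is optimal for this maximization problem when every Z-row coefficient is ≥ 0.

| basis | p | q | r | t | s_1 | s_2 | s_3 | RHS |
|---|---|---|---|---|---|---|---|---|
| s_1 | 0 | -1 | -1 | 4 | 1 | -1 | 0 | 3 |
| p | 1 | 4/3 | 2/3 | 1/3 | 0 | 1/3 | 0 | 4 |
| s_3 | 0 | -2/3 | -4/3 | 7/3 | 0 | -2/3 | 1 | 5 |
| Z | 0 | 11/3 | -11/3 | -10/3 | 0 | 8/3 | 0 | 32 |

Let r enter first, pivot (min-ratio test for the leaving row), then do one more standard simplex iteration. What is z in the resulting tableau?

Ratio test on column r — row 1: entry -1 ≤ 0; row 2: 4/(2/3) = 6; row 3: entry -4/3 ≤ 0. Minimum is 6 at row 2 (p leaves); pivot element 2/3.
Pivot on row 2; the Z-row RHS becomes 32 − (-11/3)·6 = 54.
Next entering variable (most negative Z-row entry -3/2): t.
Ratio test on column t — row 1: 9/(9/2) = 2; row 2: 6/(1/2) = 12; row 3: 13/3 = 13/3. Minimum is 2 at row 1 (s_1 leaves); pivot element 9/2.
After the second pivot the Z-row RHS is 54 − (-3/2)·2 = 57.

57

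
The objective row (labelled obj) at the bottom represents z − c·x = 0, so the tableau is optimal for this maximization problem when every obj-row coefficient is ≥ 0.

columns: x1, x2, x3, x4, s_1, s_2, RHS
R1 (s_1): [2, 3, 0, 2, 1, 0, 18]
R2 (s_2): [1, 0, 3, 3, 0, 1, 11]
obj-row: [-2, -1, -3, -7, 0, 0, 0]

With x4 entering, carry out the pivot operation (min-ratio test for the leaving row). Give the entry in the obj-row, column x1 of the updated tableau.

1/3

Ratio test on column x4 — row 1: 18/2 = 9; row 2: 11/3 = 11/3. Minimum is 11/3 at row 2 (s_2 leaves); pivot element 3.
Divide row 2 by 3; eliminate column x4 from the other rows.
obj-row update in column x1: -2 − (-7)·(1/3) = 1/3.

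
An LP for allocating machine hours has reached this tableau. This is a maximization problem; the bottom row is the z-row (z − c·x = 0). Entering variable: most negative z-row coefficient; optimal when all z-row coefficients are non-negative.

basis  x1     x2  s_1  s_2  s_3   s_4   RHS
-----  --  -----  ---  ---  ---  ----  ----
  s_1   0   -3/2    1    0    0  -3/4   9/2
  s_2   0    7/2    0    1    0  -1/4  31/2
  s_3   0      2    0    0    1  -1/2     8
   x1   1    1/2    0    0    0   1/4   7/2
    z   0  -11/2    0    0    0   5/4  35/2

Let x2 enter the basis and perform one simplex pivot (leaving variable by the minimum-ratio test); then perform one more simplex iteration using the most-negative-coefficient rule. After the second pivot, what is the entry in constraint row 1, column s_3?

Ratio test on column x2 — row 1: entry -3/2 ≤ 0; row 2: (31/2)/(7/2) = 31/7; row 3: 8/2 = 4; row 4: (7/2)/(1/2) = 7. Minimum is 4 at row 3 (s_3 leaves); pivot element 2.
Divide row 3 by 2; eliminate column x2 from the other rows.
Second iteration: most negative z-row entry is -1/8 in column s_4, so s_4 enters.
Ratio test on column s_4 — row 1: entry -9/8 ≤ 0; row 2: (3/2)/(5/8) = 12/5; row 3: entry -1/4 ≤ 0; row 4: (3/2)/(3/8) = 4. Minimum is 12/5 at row 2 (s_2 leaves); pivot element 5/8.
Divide row 2 by 5/8; eliminate column s_4 from the other rows.
After both pivots, the entry at constraint row 1, column s_3 is -12/5.

-12/5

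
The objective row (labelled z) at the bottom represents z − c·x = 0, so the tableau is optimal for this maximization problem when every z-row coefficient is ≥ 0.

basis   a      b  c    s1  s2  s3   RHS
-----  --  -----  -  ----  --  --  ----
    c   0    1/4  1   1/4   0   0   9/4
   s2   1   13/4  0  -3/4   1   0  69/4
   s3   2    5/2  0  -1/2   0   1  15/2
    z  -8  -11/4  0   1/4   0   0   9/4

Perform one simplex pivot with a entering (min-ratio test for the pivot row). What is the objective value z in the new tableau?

Ratio test on column a — row 1: entry 0 ≤ 0; row 2: (69/4)/1 = 69/4; row 3: (15/2)/2 = 15/4. Minimum is 15/4 at row 3 (s3 leaves); pivot element 2.
Pivot on row 3; the z-row RHS becomes 9/4 − (-8)·(15/4) = 129/4.

129/4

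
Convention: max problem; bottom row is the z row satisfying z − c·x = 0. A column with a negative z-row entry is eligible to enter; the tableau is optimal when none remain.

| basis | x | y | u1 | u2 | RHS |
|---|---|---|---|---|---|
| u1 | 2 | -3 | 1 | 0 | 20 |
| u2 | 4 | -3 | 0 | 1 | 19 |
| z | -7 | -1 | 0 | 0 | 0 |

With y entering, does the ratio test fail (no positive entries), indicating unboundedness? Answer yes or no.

Every constraint-row entry in column y is ≤ 0, so increasing y is unbounded.

yes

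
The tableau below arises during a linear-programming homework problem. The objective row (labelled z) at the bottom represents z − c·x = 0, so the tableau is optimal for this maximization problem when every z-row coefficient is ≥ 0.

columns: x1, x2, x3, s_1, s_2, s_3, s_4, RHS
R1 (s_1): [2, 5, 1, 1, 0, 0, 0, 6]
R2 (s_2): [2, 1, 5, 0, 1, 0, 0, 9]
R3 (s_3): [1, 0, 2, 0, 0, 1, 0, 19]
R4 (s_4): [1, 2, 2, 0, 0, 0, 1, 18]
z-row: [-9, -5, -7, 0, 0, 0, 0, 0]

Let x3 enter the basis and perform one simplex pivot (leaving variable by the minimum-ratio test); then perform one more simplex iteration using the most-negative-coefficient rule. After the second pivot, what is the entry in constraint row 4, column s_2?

-3/8

Ratio test on column x3 — row 1: 6/1 = 6; row 2: 9/5 = 9/5; row 3: 19/2 = 19/2; row 4: 18/2 = 9. Minimum is 9/5 at row 2 (s_2 leaves); pivot element 5.
Divide row 2 by 5; eliminate column x3 from the other rows.
Second iteration: most negative z-row entry is -31/5 in column x1, so x1 enters.
Ratio test on column x1 — row 1: (21/5)/(8/5) = 21/8; row 2: (9/5)/(2/5) = 9/2; row 3: (77/5)/(1/5) = 77; row 4: (72/5)/(1/5) = 72. Minimum is 21/8 at row 1 (s_1 leaves); pivot element 8/5.
Divide row 1 by 8/5; eliminate column x1 from the other rows.
After both pivots, the entry at constraint row 4, column s_2 is -3/8.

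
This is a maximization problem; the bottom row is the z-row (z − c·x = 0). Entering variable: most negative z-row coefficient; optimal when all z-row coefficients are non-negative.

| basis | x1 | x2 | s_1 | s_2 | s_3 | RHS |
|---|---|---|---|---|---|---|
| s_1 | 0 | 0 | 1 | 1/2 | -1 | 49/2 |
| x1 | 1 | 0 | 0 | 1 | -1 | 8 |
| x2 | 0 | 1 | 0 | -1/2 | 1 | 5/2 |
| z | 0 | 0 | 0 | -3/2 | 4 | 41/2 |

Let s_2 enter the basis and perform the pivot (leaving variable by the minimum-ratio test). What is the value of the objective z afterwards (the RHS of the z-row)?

65/2

Ratio test on column s_2 — row 1: (49/2)/(1/2) = 49; row 2: 8/1 = 8; row 3: entry -1/2 ≤ 0. Minimum is 8 at row 2 (x1 leaves); pivot element 1.
Pivot on row 2; the z-row RHS becomes 41/2 − (-3/2)·8 = 65/2.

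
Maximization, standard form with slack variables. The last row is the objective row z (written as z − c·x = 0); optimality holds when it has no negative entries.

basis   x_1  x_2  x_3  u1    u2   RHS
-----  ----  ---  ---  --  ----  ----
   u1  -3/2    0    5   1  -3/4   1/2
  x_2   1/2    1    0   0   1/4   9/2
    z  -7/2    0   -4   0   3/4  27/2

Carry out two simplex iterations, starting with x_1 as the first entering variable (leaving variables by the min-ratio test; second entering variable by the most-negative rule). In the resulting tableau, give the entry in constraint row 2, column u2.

1/2

Ratio test on column x_1 — row 1: entry -3/2 ≤ 0; row 2: (9/2)/(1/2) = 9. Minimum is 9 at row 2 (x_2 leaves); pivot element 1/2.
Divide row 2 by 1/2; eliminate column x_1 from the other rows.
Second iteration: most negative z-row entry is -4 in column x_3, so x_3 enters.
Ratio test on column x_3 — row 1: 14/5 = 14/5; row 2: entry 0 ≤ 0. Minimum is 14/5 at row 1 (u1 leaves); pivot element 5.
Divide row 1 by 5; eliminate column x_3 from the other rows.
After both pivots, the entry at constraint row 2, column u2 is 1/2.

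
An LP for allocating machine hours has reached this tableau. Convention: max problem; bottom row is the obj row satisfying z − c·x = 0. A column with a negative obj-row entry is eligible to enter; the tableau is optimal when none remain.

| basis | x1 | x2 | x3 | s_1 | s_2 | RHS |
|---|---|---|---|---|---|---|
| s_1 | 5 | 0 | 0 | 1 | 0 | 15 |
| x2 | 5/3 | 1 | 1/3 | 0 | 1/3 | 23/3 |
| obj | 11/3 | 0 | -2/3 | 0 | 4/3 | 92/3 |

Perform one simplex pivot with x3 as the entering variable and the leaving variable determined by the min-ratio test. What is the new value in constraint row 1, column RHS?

15

Ratio test on column x3 — row 1: entry 0 ≤ 0; row 2: (23/3)/(1/3) = 23. Minimum is 23 at row 2 (x2 leaves); pivot element 1/3.
Divide row 2 by 1/3; eliminate column x3 from the other rows.
Row 1 update in column RHS: 15 − 0·23 = 15.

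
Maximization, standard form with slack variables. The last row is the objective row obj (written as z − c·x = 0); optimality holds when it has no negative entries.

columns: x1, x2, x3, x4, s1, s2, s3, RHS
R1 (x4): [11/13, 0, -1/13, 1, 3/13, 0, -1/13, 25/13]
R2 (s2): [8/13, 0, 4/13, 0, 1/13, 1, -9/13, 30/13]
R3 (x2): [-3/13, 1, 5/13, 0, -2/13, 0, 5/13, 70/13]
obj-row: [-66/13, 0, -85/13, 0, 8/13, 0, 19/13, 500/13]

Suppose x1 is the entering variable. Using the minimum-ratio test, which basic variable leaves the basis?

Column x1 entries and ratios — x4: (25/13)/(11/13) = 25/11; s2: (30/13)/(8/13) = 15/4; x2: -3/13 ≤ 0, skip.
Smallest ratio is 25/11 in the row of x4, so x4 leaves.

x4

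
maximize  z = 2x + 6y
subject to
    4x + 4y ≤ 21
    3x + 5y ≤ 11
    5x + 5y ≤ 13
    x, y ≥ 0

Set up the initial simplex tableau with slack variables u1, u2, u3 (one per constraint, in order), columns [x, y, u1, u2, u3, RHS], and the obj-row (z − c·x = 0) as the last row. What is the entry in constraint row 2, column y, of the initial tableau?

Constraint 2 has coefficient 5 on y.

5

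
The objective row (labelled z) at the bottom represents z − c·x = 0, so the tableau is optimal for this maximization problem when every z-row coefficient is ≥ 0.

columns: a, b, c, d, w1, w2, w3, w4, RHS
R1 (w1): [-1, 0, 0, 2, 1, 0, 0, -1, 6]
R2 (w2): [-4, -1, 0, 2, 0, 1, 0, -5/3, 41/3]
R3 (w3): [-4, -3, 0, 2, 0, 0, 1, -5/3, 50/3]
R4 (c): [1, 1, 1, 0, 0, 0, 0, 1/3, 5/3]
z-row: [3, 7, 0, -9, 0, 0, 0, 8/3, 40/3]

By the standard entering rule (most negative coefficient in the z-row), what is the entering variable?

d

Negative z-row entries: d: -9.
The most negative is -9 in column d, so d enters.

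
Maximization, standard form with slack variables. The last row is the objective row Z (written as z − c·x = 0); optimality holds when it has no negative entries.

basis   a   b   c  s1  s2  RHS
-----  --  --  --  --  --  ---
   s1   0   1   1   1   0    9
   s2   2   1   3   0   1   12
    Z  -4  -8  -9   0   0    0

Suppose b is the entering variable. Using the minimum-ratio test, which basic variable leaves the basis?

Column b entries and ratios — s1: 9/1 = 9; s2: 12/1 = 12.
Smallest ratio is 9 in the row of s1, so s1 leaves.

s1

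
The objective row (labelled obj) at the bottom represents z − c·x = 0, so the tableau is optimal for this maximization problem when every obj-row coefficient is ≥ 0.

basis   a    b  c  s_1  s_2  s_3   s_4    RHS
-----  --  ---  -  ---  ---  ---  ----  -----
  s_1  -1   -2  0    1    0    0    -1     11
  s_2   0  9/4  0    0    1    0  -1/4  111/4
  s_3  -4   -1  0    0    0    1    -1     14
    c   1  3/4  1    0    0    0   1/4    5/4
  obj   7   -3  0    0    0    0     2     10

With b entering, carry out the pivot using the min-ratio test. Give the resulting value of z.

15

Ratio test on column b — row 1: entry -2 ≤ 0; row 2: (111/4)/(9/4) = 37/3; row 3: entry -1 ≤ 0; row 4: (5/4)/(3/4) = 5/3. Minimum is 5/3 at row 4 (c leaves); pivot element 3/4.
Pivot on row 4; the obj-row RHS becomes 10 − (-3)·(5/3) = 15.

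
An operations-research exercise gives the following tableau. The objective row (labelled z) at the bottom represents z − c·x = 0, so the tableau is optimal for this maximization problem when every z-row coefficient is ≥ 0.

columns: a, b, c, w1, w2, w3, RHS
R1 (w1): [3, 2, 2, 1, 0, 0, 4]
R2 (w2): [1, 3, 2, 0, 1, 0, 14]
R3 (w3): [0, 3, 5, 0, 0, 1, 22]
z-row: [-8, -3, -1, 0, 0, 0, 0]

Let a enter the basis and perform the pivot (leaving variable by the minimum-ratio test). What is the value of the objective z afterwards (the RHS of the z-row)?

Ratio test on column a — row 1: 4/3 = 4/3; row 2: 14/1 = 14; row 3: entry 0 ≤ 0. Minimum is 4/3 at row 1 (w1 leaves); pivot element 3.
Pivot on row 1; the z-row RHS becomes 0 − (-8)·(4/3) = 32/3.

32/3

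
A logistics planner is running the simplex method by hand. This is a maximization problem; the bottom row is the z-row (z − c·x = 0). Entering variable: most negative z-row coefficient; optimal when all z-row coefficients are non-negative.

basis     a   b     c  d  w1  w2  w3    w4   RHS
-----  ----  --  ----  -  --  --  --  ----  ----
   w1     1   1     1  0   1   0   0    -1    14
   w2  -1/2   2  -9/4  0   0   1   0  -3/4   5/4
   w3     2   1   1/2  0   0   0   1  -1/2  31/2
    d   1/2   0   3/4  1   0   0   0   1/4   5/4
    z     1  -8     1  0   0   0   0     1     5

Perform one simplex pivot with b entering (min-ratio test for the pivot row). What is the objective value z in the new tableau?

10

Ratio test on column b — row 1: 14/1 = 14; row 2: (5/4)/2 = 5/8; row 3: (31/2)/1 = 31/2; row 4: entry 0 ≤ 0. Minimum is 5/8 at row 2 (w2 leaves); pivot element 2.
Pivot on row 2; the z-row RHS becomes 5 − (-8)·(5/8) = 10.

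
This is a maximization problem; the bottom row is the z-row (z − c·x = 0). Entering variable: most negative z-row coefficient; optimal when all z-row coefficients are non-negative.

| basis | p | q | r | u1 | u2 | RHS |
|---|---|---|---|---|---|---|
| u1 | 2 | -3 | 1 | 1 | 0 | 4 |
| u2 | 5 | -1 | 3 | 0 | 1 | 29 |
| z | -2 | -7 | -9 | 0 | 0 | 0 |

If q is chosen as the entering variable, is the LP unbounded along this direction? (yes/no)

Every constraint-row entry in column q is ≤ 0, so increasing q is unbounded.

yes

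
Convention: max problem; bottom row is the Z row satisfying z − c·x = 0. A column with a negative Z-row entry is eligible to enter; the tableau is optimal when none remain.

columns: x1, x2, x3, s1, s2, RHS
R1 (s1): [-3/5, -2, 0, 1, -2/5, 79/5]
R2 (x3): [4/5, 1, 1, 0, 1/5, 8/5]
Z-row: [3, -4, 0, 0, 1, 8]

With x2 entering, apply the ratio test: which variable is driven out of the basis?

x3

Column x2 entries and ratios — s1: -2 ≤ 0, skip; x3: (8/5)/1 = 8/5.
Smallest ratio is 8/5 in the row of x3, so x3 leaves.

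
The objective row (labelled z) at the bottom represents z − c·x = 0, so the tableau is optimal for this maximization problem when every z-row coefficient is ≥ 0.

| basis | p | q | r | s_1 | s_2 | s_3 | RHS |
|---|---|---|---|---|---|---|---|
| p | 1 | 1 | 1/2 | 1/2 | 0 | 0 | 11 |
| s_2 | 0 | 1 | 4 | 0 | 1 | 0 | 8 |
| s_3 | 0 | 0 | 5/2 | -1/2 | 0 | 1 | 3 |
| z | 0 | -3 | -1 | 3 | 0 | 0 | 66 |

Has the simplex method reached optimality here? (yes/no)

The z-row has a negative entry -3 in column q, so it is not optimal.

no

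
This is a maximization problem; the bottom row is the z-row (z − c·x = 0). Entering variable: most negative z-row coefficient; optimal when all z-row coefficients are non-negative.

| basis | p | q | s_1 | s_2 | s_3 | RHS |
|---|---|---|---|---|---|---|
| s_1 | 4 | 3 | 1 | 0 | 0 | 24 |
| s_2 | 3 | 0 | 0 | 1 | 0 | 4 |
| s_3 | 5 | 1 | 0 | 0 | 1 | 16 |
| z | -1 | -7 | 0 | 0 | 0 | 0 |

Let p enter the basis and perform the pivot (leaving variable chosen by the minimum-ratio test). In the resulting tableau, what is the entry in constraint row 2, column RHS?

Ratio test on column p — row 1: 24/4 = 6; row 2: 4/3 = 4/3; row 3: 16/5 = 16/5. Minimum is 4/3 at row 2 (s_2 leaves); pivot element 3.
Divide row 2 by 3; eliminate column p from the other rows.
In the new row 2, the RHS entry is the old entry divided by the pivot: 4/3 = 4/3.

4/3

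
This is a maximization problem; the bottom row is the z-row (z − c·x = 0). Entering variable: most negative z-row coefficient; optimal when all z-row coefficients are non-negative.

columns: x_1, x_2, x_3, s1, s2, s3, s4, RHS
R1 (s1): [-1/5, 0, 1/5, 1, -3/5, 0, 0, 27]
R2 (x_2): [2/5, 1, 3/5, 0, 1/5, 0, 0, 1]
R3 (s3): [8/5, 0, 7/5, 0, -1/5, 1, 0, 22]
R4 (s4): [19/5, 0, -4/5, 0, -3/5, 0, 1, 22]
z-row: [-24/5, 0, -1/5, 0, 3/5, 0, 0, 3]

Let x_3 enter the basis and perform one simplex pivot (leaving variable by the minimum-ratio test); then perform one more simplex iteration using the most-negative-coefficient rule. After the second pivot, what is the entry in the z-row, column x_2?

12

Ratio test on column x_3 — row 1: 27/(1/5) = 135; row 2: 1/(3/5) = 5/3; row 3: 22/(7/5) = 110/7; row 4: entry -4/5 ≤ 0. Minimum is 5/3 at row 2 (x_2 leaves); pivot element 3/5.
Divide row 2 by 3/5; eliminate column x_3 from the other rows.
Second iteration: most negative z-row entry is -14/3 in column x_1, so x_1 enters.
Ratio test on column x_1 — row 1: entry -1/3 ≤ 0; row 2: (5/3)/(2/3) = 5/2; row 3: (59/3)/(2/3) = 59/2; row 4: (70/3)/(13/3) = 70/13. Minimum is 5/2 at row 2 (x_3 leaves); pivot element 2/3.
Divide row 2 by 2/3; eliminate column x_1 from the other rows.
After both pivots, the entry at the z-row, column x_2 is 12.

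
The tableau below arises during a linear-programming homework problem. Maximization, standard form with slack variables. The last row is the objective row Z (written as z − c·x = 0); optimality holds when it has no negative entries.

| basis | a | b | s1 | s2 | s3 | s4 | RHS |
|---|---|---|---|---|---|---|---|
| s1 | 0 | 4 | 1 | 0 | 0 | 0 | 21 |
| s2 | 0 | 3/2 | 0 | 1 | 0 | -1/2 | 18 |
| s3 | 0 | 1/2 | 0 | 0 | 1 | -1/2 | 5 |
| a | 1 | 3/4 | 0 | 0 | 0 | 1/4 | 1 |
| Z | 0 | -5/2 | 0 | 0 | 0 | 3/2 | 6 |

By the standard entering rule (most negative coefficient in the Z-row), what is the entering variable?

b

Negative Z-row entries: b: -5/2.
The most negative is -5/2 in column b, so b enters.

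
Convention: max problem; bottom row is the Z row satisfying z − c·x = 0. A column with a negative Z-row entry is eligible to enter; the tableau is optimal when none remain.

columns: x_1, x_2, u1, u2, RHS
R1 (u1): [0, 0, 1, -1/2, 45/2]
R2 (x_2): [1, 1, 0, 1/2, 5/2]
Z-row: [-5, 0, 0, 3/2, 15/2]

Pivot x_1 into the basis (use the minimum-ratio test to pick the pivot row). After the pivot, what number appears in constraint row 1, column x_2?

0

Ratio test on column x_1 — row 1: entry 0 ≤ 0; row 2: (5/2)/1 = 5/2. Minimum is 5/2 at row 2 (x_2 leaves); pivot element 1.
Divide row 2 by 1; eliminate column x_1 from the other rows.
Row 1 update in column x_2: 0 − 0·1 = 0.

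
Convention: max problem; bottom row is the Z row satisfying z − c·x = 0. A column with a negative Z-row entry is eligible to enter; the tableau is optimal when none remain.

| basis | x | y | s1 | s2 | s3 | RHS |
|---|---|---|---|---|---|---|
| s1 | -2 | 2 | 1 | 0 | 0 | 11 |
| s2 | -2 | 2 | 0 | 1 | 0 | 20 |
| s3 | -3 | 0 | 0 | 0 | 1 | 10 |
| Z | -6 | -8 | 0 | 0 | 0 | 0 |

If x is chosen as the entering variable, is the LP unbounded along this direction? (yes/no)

Every constraint-row entry in column x is ≤ 0, so increasing x is unbounded.

yes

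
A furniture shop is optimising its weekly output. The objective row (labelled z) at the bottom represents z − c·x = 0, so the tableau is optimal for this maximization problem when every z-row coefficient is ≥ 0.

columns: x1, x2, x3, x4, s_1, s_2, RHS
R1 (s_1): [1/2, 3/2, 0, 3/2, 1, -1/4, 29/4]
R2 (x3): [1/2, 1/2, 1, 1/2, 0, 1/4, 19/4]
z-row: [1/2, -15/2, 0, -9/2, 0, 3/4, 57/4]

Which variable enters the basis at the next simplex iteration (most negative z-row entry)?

x2

Negative z-row entries: x2: -15/2, x4: -9/2.
The most negative is -15/2 in column x2, so x2 enters.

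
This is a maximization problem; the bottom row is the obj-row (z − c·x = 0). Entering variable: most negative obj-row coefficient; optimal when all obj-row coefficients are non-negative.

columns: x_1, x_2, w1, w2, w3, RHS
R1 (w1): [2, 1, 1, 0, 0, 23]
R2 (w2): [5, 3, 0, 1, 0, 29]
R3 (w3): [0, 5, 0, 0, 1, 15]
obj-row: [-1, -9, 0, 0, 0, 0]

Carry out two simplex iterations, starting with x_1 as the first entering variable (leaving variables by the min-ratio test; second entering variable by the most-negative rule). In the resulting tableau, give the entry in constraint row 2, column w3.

Ratio test on column x_1 — row 1: 23/2 = 23/2; row 2: 29/5 = 29/5; row 3: entry 0 ≤ 0. Minimum is 29/5 at row 2 (w2 leaves); pivot element 5.
Divide row 2 by 5; eliminate column x_1 from the other rows.
Second iteration: most negative obj-row entry is -42/5 in column x_2, so x_2 enters.
Ratio test on column x_2 — row 1: entry -1/5 ≤ 0; row 2: (29/5)/(3/5) = 29/3; row 3: 15/5 = 3. Minimum is 3 at row 3 (w3 leaves); pivot element 5.
Divide row 3 by 5; eliminate column x_2 from the other rows.
After both pivots, the entry at constraint row 2, column w3 is -3/25.

-3/25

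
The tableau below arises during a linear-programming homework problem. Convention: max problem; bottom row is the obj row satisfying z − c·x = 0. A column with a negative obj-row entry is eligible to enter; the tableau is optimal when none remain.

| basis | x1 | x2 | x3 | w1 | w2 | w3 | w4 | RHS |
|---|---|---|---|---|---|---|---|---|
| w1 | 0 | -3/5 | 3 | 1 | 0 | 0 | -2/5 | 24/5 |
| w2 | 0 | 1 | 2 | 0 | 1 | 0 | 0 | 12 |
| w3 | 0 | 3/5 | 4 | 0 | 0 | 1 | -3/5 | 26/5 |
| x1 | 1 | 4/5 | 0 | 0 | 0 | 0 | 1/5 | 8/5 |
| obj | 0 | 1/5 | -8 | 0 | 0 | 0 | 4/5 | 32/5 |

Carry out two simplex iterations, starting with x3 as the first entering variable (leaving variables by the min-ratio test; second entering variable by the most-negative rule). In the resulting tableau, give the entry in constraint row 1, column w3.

Ratio test on column x3 — row 1: (24/5)/3 = 8/5; row 2: 12/2 = 6; row 3: (26/5)/4 = 13/10; row 4: entry 0 ≤ 0. Minimum is 13/10 at row 3 (w3 leaves); pivot element 4.
Divide row 3 by 4; eliminate column x3 from the other rows.
Second iteration: most negative obj-row entry is -2/5 in column w4, so w4 enters.
Ratio test on column w4 — row 1: (9/10)/(1/20) = 18; row 2: (47/5)/(3/10) = 94/3; row 3: entry -3/20 ≤ 0; row 4: (8/5)/(1/5) = 8. Minimum is 8 at row 4 (x1 leaves); pivot element 1/5.
Divide row 4 by 1/5; eliminate column w4 from the other rows.
After both pivots, the entry at constraint row 1, column w3 is -3/4.

-3/4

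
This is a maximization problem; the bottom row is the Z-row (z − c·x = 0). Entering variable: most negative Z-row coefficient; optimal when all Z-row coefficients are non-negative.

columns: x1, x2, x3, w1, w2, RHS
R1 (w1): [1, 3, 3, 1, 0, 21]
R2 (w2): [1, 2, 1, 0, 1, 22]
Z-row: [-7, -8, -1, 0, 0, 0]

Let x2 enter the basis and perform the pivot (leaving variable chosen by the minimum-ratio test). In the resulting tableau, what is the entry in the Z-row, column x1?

Ratio test on column x2 — row 1: 21/3 = 7; row 2: 22/2 = 11. Minimum is 7 at row 1 (w1 leaves); pivot element 3.
Divide row 1 by 3; eliminate column x2 from the other rows.
Z-row update in column x1: -7 − (-8)·(1/3) = -13/3.

-13/3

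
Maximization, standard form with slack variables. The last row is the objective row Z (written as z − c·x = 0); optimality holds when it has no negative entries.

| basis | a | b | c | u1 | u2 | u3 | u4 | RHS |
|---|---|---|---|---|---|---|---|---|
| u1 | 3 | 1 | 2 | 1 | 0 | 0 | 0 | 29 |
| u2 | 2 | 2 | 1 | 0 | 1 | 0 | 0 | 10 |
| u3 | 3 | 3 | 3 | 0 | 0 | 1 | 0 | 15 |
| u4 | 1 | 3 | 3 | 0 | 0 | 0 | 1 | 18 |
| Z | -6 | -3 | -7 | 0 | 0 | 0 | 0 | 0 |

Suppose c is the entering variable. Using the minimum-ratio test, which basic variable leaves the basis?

Column c entries and ratios — u1: 29/2 = 29/2; u2: 10/1 = 10; u3: 15/3 = 5; u4: 18/3 = 6.
Smallest ratio is 5 in the row of u3, so u3 leaves.

u3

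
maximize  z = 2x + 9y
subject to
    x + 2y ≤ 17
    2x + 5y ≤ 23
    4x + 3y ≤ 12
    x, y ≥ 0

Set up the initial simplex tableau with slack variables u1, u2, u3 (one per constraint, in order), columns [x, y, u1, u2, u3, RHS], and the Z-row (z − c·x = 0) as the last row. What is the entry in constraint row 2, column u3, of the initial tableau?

0

Slack u3 belongs to constraint 3; its column is the unit vector e_3, so the entry in row 2 is 0.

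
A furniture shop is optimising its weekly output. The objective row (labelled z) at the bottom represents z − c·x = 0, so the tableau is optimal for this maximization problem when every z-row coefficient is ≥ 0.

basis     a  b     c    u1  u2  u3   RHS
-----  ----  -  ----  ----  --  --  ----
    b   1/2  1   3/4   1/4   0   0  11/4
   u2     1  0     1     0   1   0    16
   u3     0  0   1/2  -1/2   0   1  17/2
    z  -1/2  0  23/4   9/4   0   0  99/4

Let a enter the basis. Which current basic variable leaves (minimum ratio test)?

b

Column a entries and ratios — b: (11/4)/(1/2) = 11/2; u2: 16/1 = 16; u3: 0 ≤ 0, skip.
Smallest ratio is 11/2 in the row of b, so b leaves.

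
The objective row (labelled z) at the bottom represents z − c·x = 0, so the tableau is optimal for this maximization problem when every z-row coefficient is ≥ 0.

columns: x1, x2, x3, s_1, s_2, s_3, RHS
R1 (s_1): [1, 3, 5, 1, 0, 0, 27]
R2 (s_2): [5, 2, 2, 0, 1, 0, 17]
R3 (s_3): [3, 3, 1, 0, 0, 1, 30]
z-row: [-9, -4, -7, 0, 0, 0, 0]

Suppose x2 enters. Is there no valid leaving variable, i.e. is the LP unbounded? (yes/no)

Column x2 has positive entries in row(s) 1, 2, 3, so the ratio test bounds it — not unbounded.

no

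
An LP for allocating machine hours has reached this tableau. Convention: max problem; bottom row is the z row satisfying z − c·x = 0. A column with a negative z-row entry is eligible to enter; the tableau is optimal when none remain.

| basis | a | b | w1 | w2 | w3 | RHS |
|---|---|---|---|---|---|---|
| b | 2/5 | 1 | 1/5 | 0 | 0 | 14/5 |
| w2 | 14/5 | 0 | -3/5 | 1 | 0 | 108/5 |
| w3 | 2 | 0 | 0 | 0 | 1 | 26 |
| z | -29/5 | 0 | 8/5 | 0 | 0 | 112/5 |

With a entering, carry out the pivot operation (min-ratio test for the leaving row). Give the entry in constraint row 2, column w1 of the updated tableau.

Ratio test on column a — row 1: (14/5)/(2/5) = 7; row 2: (108/5)/(14/5) = 54/7; row 3: 26/2 = 13. Minimum is 7 at row 1 (b leaves); pivot element 2/5.
Divide row 1 by 2/5; eliminate column a from the other rows.
Row 2 update in column w1: -3/5 − (14/5)·(1/2) = -2.

-2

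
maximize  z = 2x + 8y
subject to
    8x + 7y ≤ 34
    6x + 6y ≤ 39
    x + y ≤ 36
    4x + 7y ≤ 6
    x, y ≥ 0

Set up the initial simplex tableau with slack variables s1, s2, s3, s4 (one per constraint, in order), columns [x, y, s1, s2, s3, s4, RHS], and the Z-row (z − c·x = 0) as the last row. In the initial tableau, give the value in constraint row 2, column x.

6

Constraint 2 has coefficient 6 on x.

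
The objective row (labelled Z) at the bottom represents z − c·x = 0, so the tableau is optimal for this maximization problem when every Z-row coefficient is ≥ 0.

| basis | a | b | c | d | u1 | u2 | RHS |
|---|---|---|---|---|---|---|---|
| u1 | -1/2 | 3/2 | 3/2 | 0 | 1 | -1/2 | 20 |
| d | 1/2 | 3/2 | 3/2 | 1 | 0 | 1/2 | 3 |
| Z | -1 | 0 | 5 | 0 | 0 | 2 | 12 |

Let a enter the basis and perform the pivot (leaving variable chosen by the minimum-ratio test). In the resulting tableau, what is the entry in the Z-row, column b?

3

Ratio test on column a — row 1: entry -1/2 ≤ 0; row 2: 3/(1/2) = 6. Minimum is 6 at row 2 (d leaves); pivot element 1/2.
Divide row 2 by 1/2; eliminate column a from the other rows.
Z-row update in column b: 0 − (-1)·3 = 3.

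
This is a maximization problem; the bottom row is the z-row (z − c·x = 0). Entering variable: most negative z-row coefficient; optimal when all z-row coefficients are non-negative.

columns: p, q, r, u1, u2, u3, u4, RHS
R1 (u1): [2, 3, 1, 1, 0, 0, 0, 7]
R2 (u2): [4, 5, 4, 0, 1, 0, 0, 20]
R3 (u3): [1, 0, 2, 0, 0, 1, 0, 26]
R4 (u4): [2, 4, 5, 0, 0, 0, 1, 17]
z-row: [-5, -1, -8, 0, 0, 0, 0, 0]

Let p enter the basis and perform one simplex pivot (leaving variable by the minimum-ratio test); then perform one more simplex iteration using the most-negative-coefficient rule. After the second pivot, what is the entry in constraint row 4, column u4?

Ratio test on column p — row 1: 7/2 = 7/2; row 2: 20/4 = 5; row 3: 26/1 = 26; row 4: 17/2 = 17/2. Minimum is 7/2 at row 1 (u1 leaves); pivot element 2.
Divide row 1 by 2; eliminate column p from the other rows.
Second iteration: most negative z-row entry is -11/2 in column r, so r enters.
Ratio test on column r — row 1: (7/2)/(1/2) = 7; row 2: 6/2 = 3; row 3: (45/2)/(3/2) = 15; row 4: 10/4 = 5/2. Minimum is 5/2 at row 4 (u4 leaves); pivot element 4.
Divide row 4 by 4; eliminate column r from the other rows.
After both pivots, the entry at constraint row 4, column u4 is 1/4.

1/4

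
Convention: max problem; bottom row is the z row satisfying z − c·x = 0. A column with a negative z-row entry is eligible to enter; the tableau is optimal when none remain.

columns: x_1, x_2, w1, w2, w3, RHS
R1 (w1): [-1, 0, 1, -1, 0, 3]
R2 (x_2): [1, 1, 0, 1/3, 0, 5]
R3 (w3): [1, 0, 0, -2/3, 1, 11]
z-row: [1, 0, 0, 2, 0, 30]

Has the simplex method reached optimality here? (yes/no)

Every z-row coefficient is ≥ 0, so the tableau is optimal.

yes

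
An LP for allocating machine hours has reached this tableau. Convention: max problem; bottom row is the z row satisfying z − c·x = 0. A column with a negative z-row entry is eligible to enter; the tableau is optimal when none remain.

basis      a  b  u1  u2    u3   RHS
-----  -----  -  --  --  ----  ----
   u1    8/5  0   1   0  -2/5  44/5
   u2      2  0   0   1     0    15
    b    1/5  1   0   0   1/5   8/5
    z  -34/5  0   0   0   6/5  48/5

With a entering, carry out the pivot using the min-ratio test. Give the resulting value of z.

47

Ratio test on column a — row 1: (44/5)/(8/5) = 11/2; row 2: 15/2 = 15/2; row 3: (8/5)/(1/5) = 8. Minimum is 11/2 at row 1 (u1 leaves); pivot element 8/5.
Pivot on row 1; the z-row RHS becomes 48/5 − (-34/5)·(11/2) = 47.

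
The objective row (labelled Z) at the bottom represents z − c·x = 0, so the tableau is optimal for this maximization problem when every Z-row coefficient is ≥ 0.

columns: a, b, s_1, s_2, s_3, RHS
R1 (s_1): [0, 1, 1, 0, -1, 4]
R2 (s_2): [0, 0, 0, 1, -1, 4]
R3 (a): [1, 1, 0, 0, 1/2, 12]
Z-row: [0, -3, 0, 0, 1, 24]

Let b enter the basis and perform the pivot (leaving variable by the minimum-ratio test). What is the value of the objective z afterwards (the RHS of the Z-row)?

Ratio test on column b — row 1: 4/1 = 4; row 2: entry 0 ≤ 0; row 3: 12/1 = 12. Minimum is 4 at row 1 (s_1 leaves); pivot element 1.
Pivot on row 1; the Z-row RHS becomes 24 − (-3)·4 = 36.

36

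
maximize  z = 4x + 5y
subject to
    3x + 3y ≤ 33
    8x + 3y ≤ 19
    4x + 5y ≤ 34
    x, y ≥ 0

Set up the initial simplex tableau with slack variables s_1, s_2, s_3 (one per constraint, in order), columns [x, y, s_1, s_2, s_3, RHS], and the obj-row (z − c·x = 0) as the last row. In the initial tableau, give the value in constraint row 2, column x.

Constraint 2 has coefficient 8 on x.

8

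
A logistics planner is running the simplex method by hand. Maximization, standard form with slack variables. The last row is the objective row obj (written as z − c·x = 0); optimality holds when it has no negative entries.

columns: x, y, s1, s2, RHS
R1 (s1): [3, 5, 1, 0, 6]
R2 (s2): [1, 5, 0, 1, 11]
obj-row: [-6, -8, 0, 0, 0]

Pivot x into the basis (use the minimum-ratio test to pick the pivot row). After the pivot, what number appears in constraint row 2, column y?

10/3

Ratio test on column x — row 1: 6/3 = 2; row 2: 11/1 = 11. Minimum is 2 at row 1 (s1 leaves); pivot element 3.
Divide row 1 by 3; eliminate column x from the other rows.
Row 2 update in column y: 5 − 1·(5/3) = 10/3.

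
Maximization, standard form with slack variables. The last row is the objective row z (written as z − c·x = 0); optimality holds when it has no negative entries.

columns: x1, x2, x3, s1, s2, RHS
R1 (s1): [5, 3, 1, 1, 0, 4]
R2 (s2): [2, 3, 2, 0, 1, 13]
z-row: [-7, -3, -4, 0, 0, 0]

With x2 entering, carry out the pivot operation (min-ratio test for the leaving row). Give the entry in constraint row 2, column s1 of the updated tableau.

-1

Ratio test on column x2 — row 1: 4/3 = 4/3; row 2: 13/3 = 13/3. Minimum is 4/3 at row 1 (s1 leaves); pivot element 3.
Divide row 1 by 3; eliminate column x2 from the other rows.
Row 2 update in column s1: 0 − 3·(1/3) = -1.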